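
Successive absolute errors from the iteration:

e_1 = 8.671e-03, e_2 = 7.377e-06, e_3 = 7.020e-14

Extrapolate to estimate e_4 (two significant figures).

First estimate the order: p ≈ ln(e_3/e_2) / ln(e_2/e_1) = ln(7.020e-14/7.377e-06)/ln(7.377e-06/8.671e-03) = ln(9.51606e-09)/ln(0.000850767) ≈ 2.6127.
Then e_4 ≈ e_3·(e_3/e_2)^p = 7.020e-14·(9.51606e-09)^2.6127 = 7.020e-14·1.10183e-21 ≈ 7.735e-35.

7.7e-35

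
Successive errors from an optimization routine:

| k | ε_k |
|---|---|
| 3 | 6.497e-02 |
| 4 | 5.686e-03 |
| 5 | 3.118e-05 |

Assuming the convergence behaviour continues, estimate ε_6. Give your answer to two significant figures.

First estimate the order: p ≈ ln(ε_5/ε_4) / ln(ε_4/ε_3) = ln(3.118e-05/5.686e-03)/ln(5.686e-03/6.497e-02) = ln(0.00548364)/ln(0.0875173) ≈ 2.1372.
Then ε_6 ≈ ε_5·(ε_5/ε_4)^p = 3.118e-05·(0.00548364)^2.1372 = 3.118e-05·1.4721e-05 ≈ 4.59e-10.

4.6e-10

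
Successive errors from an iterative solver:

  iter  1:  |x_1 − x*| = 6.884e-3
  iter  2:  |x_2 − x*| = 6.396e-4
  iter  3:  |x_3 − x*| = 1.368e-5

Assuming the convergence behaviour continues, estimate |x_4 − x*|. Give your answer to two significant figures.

First estimate the order: p ≈ ln(|x_3 − x*|/|x_2 − x*|) / ln(|x_2 − x*|/|x_1 − x*|) = ln(1.368e-5/6.396e-4)/ln(6.396e-4/6.884e-3) = ln(0.0213884)/ln(0.0929111) ≈ 1.6182.
Then |x_4 − x*| ≈ |x_3 − x*|·(|x_3 − x*|/|x_2 − x*|)^p = 1.368e-5·(0.0213884)^1.6182 = 1.368e-5·0.00198561 ≈ 2.716e-08.

2.7e-8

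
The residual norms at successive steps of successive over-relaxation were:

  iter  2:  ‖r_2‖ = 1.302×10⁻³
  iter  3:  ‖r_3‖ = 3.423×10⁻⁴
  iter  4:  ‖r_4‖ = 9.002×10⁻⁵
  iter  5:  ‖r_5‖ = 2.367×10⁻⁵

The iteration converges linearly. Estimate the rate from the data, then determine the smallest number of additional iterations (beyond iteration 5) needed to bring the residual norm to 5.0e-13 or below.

14

Rate ρ ≈ ‖r_5‖/‖r_4‖ = 2.367×10⁻⁵/9.002×10⁻⁵ = 0.2629.
After j more steps, ‖r_{5+j}‖ ≈ 2.367×10⁻⁵·ρ^j; need ρ^j ≤ 5.0e-13/2.367×10⁻⁵ = 2.11238e-08.
j ≥ ln(2.11238e-08)/ln(0.2629) = -17.6729/-1.33598 = 13.228.
So 14 more iterations are needed.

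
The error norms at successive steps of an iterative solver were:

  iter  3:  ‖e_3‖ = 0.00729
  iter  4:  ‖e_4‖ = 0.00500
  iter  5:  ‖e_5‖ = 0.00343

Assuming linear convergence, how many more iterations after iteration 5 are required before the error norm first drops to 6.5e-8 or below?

Rate ρ ≈ ‖e_5‖/‖e_4‖ = 0.00343/0.00500 = 0.6860.
After j more steps, ‖e_{5+j}‖ ≈ 0.00343·ρ^j; need ρ^j ≤ 6.5e-8/0.00343 = 1.89504e-05.
j ≥ ln(1.89504e-05)/ln(0.6860) = -10.8737/-0.37688 = 28.852.
So 29 more iterations are needed.

29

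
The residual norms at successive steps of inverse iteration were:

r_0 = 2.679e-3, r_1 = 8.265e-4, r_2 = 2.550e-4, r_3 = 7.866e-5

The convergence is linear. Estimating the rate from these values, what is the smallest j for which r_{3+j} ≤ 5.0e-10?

11

Rate ρ ≈ r_3/r_2 = 7.866e-5/2.550e-4 = 0.3085.
After j more steps, r_{3+j} ≈ 7.866e-5·ρ^j; need ρ^j ≤ 5.0e-10/7.866e-5 = 6.35647e-06.
j ≥ ln(6.35647e-06)/ln(0.3085) = -11.9660/-1.17603 = 10.175.
So 11 more iterations are needed.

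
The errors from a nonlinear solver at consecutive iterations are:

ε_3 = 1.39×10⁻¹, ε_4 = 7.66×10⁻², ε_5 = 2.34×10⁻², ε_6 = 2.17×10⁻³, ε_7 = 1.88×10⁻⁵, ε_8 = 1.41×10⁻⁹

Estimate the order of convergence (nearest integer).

Consecutive ratios: ε_8/ε_7 = 1.41×10⁻⁹/1.88×10⁻⁵ = 7.5e-05, ε_7/ε_6 = 1.88×10⁻⁵/2.17×10⁻³ = 0.00866359.
p ≈ ln(7.5e-05)/ln(0.00866359) = -9.4980/-4.7486 ≈ 2.00.
So the convergence is quadratic (order 2).

2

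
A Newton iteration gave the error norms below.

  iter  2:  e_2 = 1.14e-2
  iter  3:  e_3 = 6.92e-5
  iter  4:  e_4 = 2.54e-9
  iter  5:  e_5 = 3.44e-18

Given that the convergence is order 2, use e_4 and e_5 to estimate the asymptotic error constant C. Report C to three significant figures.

C ≈ e_5 / e_4^2
  = 3.44e-18 / (2.54e-9)^2
  = 3.44e-18 / 6.4516e-18 ≈ 0.5332

0.533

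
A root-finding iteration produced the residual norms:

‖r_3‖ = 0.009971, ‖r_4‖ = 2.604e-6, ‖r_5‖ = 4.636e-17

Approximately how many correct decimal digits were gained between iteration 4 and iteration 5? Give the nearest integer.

Digits gained ≈ log₁₀(‖r_4‖/‖r_5‖) = log₁₀(2.604e-6/4.636e-17) = log₁₀(5.61691e+10) ≈ 10.749.

11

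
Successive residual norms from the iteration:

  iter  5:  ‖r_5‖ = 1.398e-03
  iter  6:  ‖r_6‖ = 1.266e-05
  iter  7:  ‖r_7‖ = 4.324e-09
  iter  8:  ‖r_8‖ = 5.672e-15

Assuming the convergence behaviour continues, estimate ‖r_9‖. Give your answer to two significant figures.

5.9e-25

First estimate the order: p ≈ ln(‖r_8‖/‖r_7‖) / ln(‖r_7‖/‖r_6‖) = ln(5.672e-15/4.324e-09)/ln(4.324e-09/1.266e-05) = ln(1.31175e-06)/ln(0.000341548) ≈ 1.6968.
Then ‖r_9‖ ≈ ‖r_8‖·(‖r_8‖/‖r_7‖)^p = 5.672e-15·(1.31175e-06)^1.6968 = 5.672e-15·1.04513e-10 ≈ 5.928e-25.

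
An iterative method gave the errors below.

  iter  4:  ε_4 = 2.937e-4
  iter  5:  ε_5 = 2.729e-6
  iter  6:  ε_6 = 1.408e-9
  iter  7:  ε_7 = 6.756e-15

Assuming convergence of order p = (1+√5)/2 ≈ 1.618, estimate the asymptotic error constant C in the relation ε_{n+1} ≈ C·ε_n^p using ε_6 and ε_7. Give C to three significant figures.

1.42

C ≈ ε_7 / ε_6^1.618
  = 6.756e-15 / (1.408e-9)^1.618
  = 6.756e-15 / 4.76913e-15 ≈ 1.4166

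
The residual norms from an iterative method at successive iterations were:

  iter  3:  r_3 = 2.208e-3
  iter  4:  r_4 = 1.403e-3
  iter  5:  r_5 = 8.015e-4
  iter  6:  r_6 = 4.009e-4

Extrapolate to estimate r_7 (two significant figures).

1.7e-4

First estimate the order: p ≈ ln(r_6/r_5) / ln(r_5/r_4) = ln(4.009e-4/8.015e-4)/ln(8.015e-4/1.403e-3) = ln(0.500187)/ln(0.571276) ≈ 1.2374.
Then r_7 ≈ r_6·(r_6/r_5)^p = 4.009e-4·(0.500187)^1.2374 = 4.009e-4·0.424333 ≈ 0.0001701.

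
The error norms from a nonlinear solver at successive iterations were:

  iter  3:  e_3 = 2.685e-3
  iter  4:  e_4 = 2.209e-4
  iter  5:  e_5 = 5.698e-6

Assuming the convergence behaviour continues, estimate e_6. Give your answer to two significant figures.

2.7e-8

First estimate the order: p ≈ ln(e_5/e_4) / ln(e_4/e_3) = ln(5.698e-6/2.209e-4)/ln(2.209e-4/2.685e-3) = ln(0.0257945)/ln(0.0822719) ≈ 1.4644.
Then e_6 ≈ e_5·(e_5/e_4)^p = 5.698e-6·(0.0257945)^1.4644 = 5.698e-6·0.00471889 ≈ 2.689e-08.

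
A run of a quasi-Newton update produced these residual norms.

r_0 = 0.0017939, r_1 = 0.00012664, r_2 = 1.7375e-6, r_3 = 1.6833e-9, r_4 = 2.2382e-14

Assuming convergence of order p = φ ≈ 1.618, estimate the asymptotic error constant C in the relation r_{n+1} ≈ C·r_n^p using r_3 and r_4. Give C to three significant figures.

3.52

C ≈ r_4 / r_3^1.618
  = 2.2382e-14 / (1.6833e-9)^1.618
  = 2.2382e-14 / 6.36692e-15 ≈ 3.5154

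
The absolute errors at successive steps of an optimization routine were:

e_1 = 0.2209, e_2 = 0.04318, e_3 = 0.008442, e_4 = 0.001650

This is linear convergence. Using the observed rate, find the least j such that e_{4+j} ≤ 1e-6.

5

Rate ρ ≈ e_4/e_3 = 0.001650/0.008442 = 0.1955.
After j more steps, e_{4+j} ≈ 0.001650·ρ^j; need ρ^j ≤ 1e-6/0.001650 = 0.000606061.
j ≥ ln(0.000606061)/ln(0.1955) = -7.4085/-1.63219 = 4.539.
So 5 more iterations are needed.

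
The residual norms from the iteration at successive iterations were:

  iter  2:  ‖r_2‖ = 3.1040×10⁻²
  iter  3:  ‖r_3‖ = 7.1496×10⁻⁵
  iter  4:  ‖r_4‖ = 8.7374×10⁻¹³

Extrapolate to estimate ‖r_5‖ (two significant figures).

1.6e-36

First estimate the order: p ≈ ln(‖r_4‖/‖r_3‖) / ln(‖r_3‖/‖r_2‖) = ln(8.7374×10⁻¹³/7.1496×10⁻⁵)/ln(7.1496×10⁻⁵/3.1040×10⁻²) = ln(1.22208e-08)/ln(0.00230335) ≈ 3.0000.
Then ‖r_5‖ ≈ ‖r_4‖·(‖r_4‖/‖r_3‖)^p = 8.7374×10⁻¹³·(1.22208e-08)^3.0000 = 8.7374×10⁻¹³·1.82515e-24 ≈ 1.595e-36.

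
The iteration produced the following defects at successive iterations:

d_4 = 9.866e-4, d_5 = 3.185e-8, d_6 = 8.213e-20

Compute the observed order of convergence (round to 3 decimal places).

2.580

p ≈ ln(d_6/d_5) / ln(d_5/d_4)
  = ln(8.213e-20/3.185e-8) / ln(3.185e-8/9.866e-4)
  = ln(2.57865e-12) / ln(3.22826e-05)
  = -26.683755 / -10.340982 ≈ 2.580389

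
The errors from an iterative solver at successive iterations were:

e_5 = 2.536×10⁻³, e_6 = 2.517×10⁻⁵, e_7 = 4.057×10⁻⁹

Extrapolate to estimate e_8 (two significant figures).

2.7e-16

First estimate the order: p ≈ ln(e_7/e_6) / ln(e_6/e_5) = ln(4.057×10⁻⁹/2.517×10⁻⁵)/ln(2.517×10⁻⁵/2.536×10⁻³) = ln(0.000161184)/ln(0.00992508) ≈ 1.8932.
Then e_8 ≈ e_7·(e_7/e_6)^p = 4.057×10⁻⁹·(0.000161184)^1.8932 = 4.057×10⁻⁹·6.6024e-08 ≈ 2.679e-16.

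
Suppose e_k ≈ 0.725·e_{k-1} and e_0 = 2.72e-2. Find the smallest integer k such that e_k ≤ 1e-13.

82

After k steps, e_k ≈ 2.72e-2·0.725^k.
Need 0.725^k ≤ 1e-13/2.72e-2 = 3.67647e-12.
k ≥ ln(3.67647e-12)/ln(0.725) = -26.3291/-0.32158 = 81.874.
Smallest integer k = 82.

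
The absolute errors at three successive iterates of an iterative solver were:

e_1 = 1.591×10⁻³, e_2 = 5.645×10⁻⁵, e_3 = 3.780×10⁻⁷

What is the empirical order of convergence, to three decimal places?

p ≈ ln(e_3/e_2) / ln(e_2/e_1)
  = ln(3.780×10⁻⁷/5.645×10⁻⁵) / ln(5.645×10⁻⁵/1.591×10⁻³)
  = ln(0.00669619) / ln(0.0354808)
  = -5.006217 / -3.338764 ≈ 1.499422

1.499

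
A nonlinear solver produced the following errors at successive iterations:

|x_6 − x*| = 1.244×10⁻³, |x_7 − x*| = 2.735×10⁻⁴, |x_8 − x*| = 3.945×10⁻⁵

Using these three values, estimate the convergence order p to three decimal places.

p ≈ ln(|x_8 − x*|/|x_7 − x*|) / ln(|x_7 − x*|/|x_6 − x*|)
  = ln(3.945×10⁻⁵/2.735×10⁻⁴) / ln(2.735×10⁻⁴/1.244×10⁻³)
  = ln(0.144241) / ln(0.219855)
  = -1.936270 / -1.514787 ≈ 1.278246

1.278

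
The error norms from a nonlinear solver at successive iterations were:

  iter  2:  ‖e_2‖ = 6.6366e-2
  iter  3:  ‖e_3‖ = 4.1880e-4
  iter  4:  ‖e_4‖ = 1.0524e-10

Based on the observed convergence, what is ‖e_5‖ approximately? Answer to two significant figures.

First estimate the order: p ≈ ln(‖e_4‖/‖e_3‖) / ln(‖e_3‖/‖e_2‖) = ln(1.0524e-10/4.1880e-4)/ln(4.1880e-4/6.6366e-2) = ln(2.51289e-07)/ln(0.00631046) ≈ 3.0000.
Then ‖e_5‖ ≈ ‖e_4‖·(‖e_4‖/‖e_3‖)^p = 1.0524e-10·(2.51289e-07)^3.0000 = 1.0524e-10·1.58679e-20 ≈ 1.67e-30.

1.7e-30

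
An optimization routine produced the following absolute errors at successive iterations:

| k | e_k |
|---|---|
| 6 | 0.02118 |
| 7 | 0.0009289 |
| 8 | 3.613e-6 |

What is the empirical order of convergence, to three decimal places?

1.775

p ≈ ln(e_8/e_7) / ln(e_7/e_6)
  = ln(3.613e-6/0.0009289) / ln(0.0009289/0.02118)
  = ln(0.00388955) / ln(0.0438574)
  = -5.549462 / -3.126812 ≈ 1.774799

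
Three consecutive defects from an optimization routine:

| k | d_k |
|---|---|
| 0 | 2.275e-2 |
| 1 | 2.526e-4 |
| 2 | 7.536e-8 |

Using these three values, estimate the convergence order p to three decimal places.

p ≈ ln(d_2/d_1) / ln(d_1/d_0)
  = ln(7.536e-8/2.526e-4) / ln(2.526e-4/2.275e-2)
  = ln(0.000298337) / ln(0.0111033)
  = -8.117287 / -4.500513 ≈ 1.803636

1.804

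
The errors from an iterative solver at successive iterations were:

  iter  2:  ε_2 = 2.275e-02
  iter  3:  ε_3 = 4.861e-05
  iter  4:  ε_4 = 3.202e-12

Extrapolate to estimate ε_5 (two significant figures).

First estimate the order: p ≈ ln(ε_4/ε_3) / ln(ε_3/ε_2) = ln(3.202e-12/4.861e-05)/ln(4.861e-05/2.275e-02) = ln(6.58712e-08)/ln(0.0021367) ≈ 2.6894.
Then ε_5 ≈ ε_4·(ε_4/ε_3)^p = 3.202e-12·(6.58712e-08)^2.6894 = 3.202e-12·4.85959e-20 ≈ 1.556e-31.

1.6e-31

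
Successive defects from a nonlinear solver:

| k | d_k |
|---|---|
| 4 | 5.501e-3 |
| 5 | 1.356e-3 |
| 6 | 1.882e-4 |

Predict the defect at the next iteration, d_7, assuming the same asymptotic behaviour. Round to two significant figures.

First estimate the order: p ≈ ln(d_6/d_5) / ln(d_5/d_4) = ln(1.882e-4/1.356e-3)/ln(1.356e-3/5.501e-3) = ln(0.138791)/ln(0.246501) ≈ 1.4102.
Then d_7 ≈ d_6·(d_6/d_5)^p = 1.882e-4·(0.138791)^1.4102 = 1.882e-4·0.0617388 ≈ 1.162e-05.

1.2e-5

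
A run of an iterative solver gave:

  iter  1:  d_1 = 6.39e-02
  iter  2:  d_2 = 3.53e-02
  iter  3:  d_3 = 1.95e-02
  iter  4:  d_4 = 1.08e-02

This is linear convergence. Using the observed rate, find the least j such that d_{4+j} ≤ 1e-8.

Rate ρ ≈ d_4/d_3 = 1.08e-02/1.95e-02 = 0.5538.
After j more steps, d_{4+j} ≈ 1.08e-02·ρ^j; need ρ^j ≤ 1e-8/1.08e-02 = 9.25926e-07.
j ≥ ln(9.25926e-07)/ln(0.5538) = -13.8925/-0.59095 = 23.509.
So 24 more iterations are needed.

24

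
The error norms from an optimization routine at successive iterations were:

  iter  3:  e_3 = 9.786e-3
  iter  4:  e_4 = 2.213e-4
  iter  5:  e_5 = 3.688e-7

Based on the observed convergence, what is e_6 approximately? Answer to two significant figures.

7.5e-12

First estimate the order: p ≈ ln(e_5/e_4) / ln(e_4/e_3) = ln(3.688e-7/2.213e-4)/ln(2.213e-4/9.786e-3) = ln(0.00166652)/ln(0.0226139) ≈ 1.6882.
Then e_6 ≈ e_5·(e_5/e_4)^p = 3.688e-7·(0.00166652)^1.6882 = 3.688e-7·2.04108e-05 ≈ 7.528e-12.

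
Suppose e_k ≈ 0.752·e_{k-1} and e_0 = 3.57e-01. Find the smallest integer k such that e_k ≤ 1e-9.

70

After k steps, e_k ≈ 3.57e-01·0.752^k.
Need 0.752^k ≤ 1e-9/3.57e-01 = 2.80112e-09.
k ≥ ln(2.80112e-09)/ln(0.752) = -19.6932/-0.28502 = 69.094.
Smallest integer k = 70.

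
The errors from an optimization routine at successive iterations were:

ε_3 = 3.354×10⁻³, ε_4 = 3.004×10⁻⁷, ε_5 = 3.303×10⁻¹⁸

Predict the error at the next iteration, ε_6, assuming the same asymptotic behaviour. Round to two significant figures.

First estimate the order: p ≈ ln(ε_5/ε_4) / ln(ε_4/ε_3) = ln(3.303×10⁻¹⁸/3.004×10⁻⁷)/ln(3.004×10⁻⁷/3.354×10⁻³) = ln(1.09953e-11)/ln(8.95647e-05) ≈ 2.7073.
Then ε_6 ≈ ε_5·(ε_5/ε_4)^p = 3.303×10⁻¹⁸·(1.09953e-11)^2.7073 = 3.303×10⁻¹⁸·2.14417e-30 ≈ 7.082e-48.

7.1e-48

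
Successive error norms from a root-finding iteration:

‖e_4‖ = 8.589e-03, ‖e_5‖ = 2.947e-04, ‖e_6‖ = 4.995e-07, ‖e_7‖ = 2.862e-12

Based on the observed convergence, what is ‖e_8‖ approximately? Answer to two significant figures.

First estimate the order: p ≈ ln(‖e_7‖/‖e_6‖) / ln(‖e_6‖/‖e_5‖) = ln(2.862e-12/4.995e-07)/ln(4.995e-07/2.947e-04) = ln(5.72973e-06)/ln(0.00169494) ≈ 1.8918.
Then ‖e_8‖ ≈ ‖e_7‖·(‖e_7‖/‖e_6‖)^p = 2.862e-12·(5.72973e-06)^1.8918 = 2.862e-12·1.21182e-10 ≈ 3.468e-22.

3.5e-22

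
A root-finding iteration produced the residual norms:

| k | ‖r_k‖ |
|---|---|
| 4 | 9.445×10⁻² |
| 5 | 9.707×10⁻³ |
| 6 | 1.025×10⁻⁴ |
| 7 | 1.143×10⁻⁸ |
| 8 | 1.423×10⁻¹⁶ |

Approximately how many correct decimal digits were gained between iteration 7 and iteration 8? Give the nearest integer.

8

Digits gained ≈ log₁₀(‖r_7‖/‖r_8‖) = log₁₀(1.143×10⁻⁸/1.423×10⁻¹⁶) = log₁₀(8.03233e+07) ≈ 7.905.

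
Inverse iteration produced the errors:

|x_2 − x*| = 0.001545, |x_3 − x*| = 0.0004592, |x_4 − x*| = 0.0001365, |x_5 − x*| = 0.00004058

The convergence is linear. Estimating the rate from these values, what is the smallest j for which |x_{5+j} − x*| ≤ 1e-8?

7

Rate ρ ≈ |x_5 − x*|/|x_4 − x*| = 0.00004058/0.0001365 = 0.2973.
After j more steps, |x_{5+j} − x*| ≈ 0.00004058·ρ^j; need ρ^j ≤ 1e-8/0.00004058 = 0.000246427.
j ≥ ln(0.000246427)/ln(0.2973) = -8.3084/-1.21301 = 6.849.
So 7 more iterations are needed.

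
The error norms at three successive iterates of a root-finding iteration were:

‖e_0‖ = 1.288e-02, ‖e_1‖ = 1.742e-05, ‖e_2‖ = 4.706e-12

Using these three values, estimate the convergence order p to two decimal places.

2.29

p ≈ ln(‖e_2‖/‖e_1‖) / ln(‖e_1‖/‖e_0‖)
  = ln(4.706e-12/1.742e-05) / ln(1.742e-05/1.288e-02)
  = ln(2.70149e-07) / ln(0.00135248)
  = -15.12429 / -6.60582 ≈ 2.28954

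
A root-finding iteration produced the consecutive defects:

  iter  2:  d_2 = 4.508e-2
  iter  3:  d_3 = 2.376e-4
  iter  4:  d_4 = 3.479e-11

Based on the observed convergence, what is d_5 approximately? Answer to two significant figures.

1.1e-31

First estimate the order: p ≈ ln(d_4/d_3) / ln(d_3/d_2) = ln(3.479e-11/2.376e-4)/ln(2.376e-4/4.508e-2) = ln(1.46423e-07)/ln(0.00527063) ≈ 3.0000.
Then d_5 ≈ d_4·(d_4/d_3)^p = 3.479e-11·(1.46423e-07)^3.0000 = 3.479e-11·3.13926e-21 ≈ 1.092e-31.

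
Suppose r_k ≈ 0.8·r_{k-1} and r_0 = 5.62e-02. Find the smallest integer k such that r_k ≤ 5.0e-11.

94

After k steps, r_k ≈ 5.62e-02·0.8^k.
Need 0.8^k ≤ 5.0e-11/5.62e-02 = 8.8968e-10.
k ≥ ln(8.8968e-10)/ln(0.8) = -20.8402/-0.22314 = 93.395.
Smallest integer k = 94.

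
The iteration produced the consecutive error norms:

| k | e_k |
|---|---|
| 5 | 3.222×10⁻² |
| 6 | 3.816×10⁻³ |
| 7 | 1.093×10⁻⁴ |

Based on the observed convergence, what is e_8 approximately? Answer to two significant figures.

2.9e-7

First estimate the order: p ≈ ln(e_7/e_6) / ln(e_6/e_5) = ln(1.093×10⁻⁴/3.816×10⁻³)/ln(3.816×10⁻³/3.222×10⁻²) = ln(0.0286426)/ln(0.118436) ≈ 1.6654.
Then e_8 ≈ e_7·(e_7/e_6)^p = 1.093×10⁻⁴·(0.0286426)^1.6654 = 1.093×10⁻⁴·0.00269345 ≈ 2.944e-07.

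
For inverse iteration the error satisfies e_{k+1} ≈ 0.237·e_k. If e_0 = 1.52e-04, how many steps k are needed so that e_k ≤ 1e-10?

10

After k steps, e_k ≈ 1.52e-04·0.237^k.
Need 0.237^k ≤ 1e-10/1.52e-04 = 6.57895e-07.
k ≥ ln(6.57895e-07)/ln(0.237) = -14.2342/-1.43970 = 9.887.
Smallest integer k = 10.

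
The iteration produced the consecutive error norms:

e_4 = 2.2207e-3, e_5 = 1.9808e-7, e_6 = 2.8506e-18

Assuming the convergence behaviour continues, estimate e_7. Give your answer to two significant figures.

2.7e-47

First estimate the order: p ≈ ln(e_6/e_5) / ln(e_5/e_4) = ln(2.8506e-18/1.9808e-7)/ln(1.9808e-7/2.2207e-3) = ln(1.43912e-11)/ln(8.91971e-05) ≈ 2.6772.
Then e_7 ≈ e_6·(e_6/e_5)^p = 2.8506e-18·(1.43912e-11)^2.6772 = 2.8506e-18·9.42014e-30 ≈ 2.685e-47.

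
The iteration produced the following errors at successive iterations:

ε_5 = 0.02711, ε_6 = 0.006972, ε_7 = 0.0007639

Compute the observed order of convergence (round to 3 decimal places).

1.628

p ≈ ln(ε_7/ε_6) / ln(ε_6/ε_5)
  = ln(0.0007639/0.006972) / ln(0.006972/0.02711)
  = ln(0.109567) / ln(0.257174)
  = -2.211219 / -1.358002 ≈ 1.628288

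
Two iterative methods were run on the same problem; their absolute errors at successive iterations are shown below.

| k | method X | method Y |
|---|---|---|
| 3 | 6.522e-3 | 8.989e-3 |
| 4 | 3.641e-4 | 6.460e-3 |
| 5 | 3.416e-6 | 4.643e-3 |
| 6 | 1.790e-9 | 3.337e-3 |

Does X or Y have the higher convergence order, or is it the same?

Method X: p ≈ ln(1.790e-9/3.416e-6)/ln(3.416e-6/3.641e-4) ≈ 1.62.
Method Y: p ≈ ln(3.337e-3/4.643e-3)/ln(4.643e-3/6.460e-3) ≈ 1.00.
Method X has the higher order (≈1.6 vs ≈1.0).

X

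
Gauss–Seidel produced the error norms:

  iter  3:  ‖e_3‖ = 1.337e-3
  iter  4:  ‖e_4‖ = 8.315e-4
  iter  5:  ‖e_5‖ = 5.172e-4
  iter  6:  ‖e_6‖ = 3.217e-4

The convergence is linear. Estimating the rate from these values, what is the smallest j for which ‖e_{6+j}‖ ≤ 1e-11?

Rate ρ ≈ ‖e_6‖/‖e_5‖ = 3.217e-4/5.172e-4 = 0.6220.
After j more steps, ‖e_{6+j}‖ ≈ 3.217e-4·ρ^j; need ρ^j ≤ 1e-11/3.217e-4 = 3.10849e-08.
j ≥ ln(3.10849e-08)/ln(0.6220) = -17.2865/-0.47482 = 36.406.
So 37 more iterations are needed.

37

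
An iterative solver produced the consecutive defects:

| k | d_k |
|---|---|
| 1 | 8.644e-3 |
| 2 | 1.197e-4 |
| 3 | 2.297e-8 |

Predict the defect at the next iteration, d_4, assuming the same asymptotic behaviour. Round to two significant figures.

8.5e-16

First estimate the order: p ≈ ln(d_3/d_2) / ln(d_2/d_1) = ln(2.297e-8/1.197e-4)/ln(1.197e-4/8.644e-3) = ln(0.000191896)/ln(0.0138478) ≈ 1.9998.
Then d_4 ≈ d_3·(d_3/d_2)^p = 2.297e-8·(0.000191896)^1.9998 = 2.297e-8·3.68872e-08 ≈ 8.473e-16.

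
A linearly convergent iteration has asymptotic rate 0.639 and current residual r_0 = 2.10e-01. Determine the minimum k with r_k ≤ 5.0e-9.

40

After k steps, r_k ≈ 2.10e-01·0.639^k.
Need 0.639^k ≤ 5.0e-9/2.10e-01 = 2.38095e-08.
k ≥ ln(2.38095e-08)/ln(0.639) = -17.5532/-0.44785 = 39.194.
Smallest integer k = 40.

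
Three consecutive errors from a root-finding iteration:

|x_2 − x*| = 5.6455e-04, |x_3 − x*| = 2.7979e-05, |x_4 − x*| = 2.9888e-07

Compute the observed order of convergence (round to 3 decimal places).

1.511

p ≈ ln(|x_4 − x*|/|x_3 − x*|) / ln(|x_3 − x*|/|x_2 − x*|)
  = ln(2.9888e-07/2.7979e-05) / ln(2.7979e-05/5.6455e-04)
  = ln(0.0106823) / ln(0.0495598)
  = -4.539167 / -3.004575 ≈ 1.510752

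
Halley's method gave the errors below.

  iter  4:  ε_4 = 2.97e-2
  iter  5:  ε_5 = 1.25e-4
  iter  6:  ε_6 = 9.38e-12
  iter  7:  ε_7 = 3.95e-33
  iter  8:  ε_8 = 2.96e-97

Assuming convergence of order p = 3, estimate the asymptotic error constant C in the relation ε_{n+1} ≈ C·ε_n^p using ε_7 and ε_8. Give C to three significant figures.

C ≈ ε_8 / ε_7^3
  = 2.96e-97 / (3.95e-33)^3
  = 2.96e-97 / 6.16299e-98 ≈ 4.8029

4.80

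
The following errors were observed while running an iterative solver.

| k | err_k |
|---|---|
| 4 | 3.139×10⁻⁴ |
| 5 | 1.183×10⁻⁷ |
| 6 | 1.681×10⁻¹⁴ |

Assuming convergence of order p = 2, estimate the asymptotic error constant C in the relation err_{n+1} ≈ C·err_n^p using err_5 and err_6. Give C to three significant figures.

1.20

C ≈ err_6 / err_5^2
  = 1.681×10⁻¹⁴ / (1.183×10⁻⁷)^2
  = 1.681×10⁻¹⁴ / 1.39949e-14 ≈ 1.2012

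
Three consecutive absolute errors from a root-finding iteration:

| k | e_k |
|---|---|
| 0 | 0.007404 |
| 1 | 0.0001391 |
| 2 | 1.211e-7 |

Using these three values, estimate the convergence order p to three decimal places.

1.773

p ≈ ln(e_2/e_1) / ln(e_1/e_0)
  = ln(1.211e-7/0.0001391) / ln(0.0001391/0.007404)
  = ln(0.000870597) / ln(0.0187871)
  = -7.046331 / -3.974585 ≈ 1.772847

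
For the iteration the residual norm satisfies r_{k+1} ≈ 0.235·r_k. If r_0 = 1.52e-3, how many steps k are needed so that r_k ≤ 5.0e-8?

After k steps, r_k ≈ 1.52e-3·0.235^k.
Need 0.235^k ≤ 5.0e-8/1.52e-3 = 3.28947e-05.
k ≥ ln(3.28947e-05)/ln(0.235) = -10.3222/-1.44817 = 7.128.
Smallest integer k = 8.

8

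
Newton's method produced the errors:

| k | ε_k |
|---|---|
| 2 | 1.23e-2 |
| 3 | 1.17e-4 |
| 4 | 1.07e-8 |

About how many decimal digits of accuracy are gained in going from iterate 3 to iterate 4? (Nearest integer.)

4

Digits gained ≈ log₁₀(ε_3/ε_4) = log₁₀(1.17e-4/1.07e-8) = log₁₀(10934.6) ≈ 4.039.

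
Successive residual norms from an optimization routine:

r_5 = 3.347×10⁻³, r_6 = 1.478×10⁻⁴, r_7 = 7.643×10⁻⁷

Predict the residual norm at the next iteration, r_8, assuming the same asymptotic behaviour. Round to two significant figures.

First estimate the order: p ≈ ln(r_7/r_6) / ln(r_6/r_5) = ln(7.643×10⁻⁷/1.478×10⁻⁴)/ln(1.478×10⁻⁴/3.347×10⁻³) = ln(0.00517118)/ln(0.0441589) ≈ 1.6874.
Then r_8 ≈ r_7·(r_7/r_6)^p = 7.643×10⁻⁷·(0.00517118)^1.6874 = 7.643×10⁻⁷·0.000138647 ≈ 1.06e-10.

1.1e-10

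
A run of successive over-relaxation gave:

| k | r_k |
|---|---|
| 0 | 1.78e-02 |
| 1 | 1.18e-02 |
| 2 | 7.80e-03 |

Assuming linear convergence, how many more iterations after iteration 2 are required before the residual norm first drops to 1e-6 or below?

Rate ρ ≈ r_2/r_1 = 7.80e-03/1.18e-02 = 0.6610.
After j more steps, r_{2+j} ≈ 7.80e-03·ρ^j; need ρ^j ≤ 1e-6/7.80e-03 = 0.000128205.
j ≥ ln(0.000128205)/ln(0.6610) = -8.9619/-0.41400 = 21.647.
So 22 more iterations are needed.

22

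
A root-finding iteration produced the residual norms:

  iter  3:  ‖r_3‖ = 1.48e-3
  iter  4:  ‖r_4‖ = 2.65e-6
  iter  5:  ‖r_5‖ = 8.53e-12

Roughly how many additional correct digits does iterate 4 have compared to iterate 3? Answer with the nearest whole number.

Digits gained ≈ log₁₀(‖r_3‖/‖r_4‖) = log₁₀(1.48e-3/2.65e-6) = log₁₀(558.491) ≈ 2.747.

3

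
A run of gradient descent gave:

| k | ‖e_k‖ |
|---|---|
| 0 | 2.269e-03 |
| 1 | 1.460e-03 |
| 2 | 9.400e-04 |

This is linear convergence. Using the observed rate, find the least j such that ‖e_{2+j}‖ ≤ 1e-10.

37

Rate ρ ≈ ‖e_2‖/‖e_1‖ = 9.400e-04/1.460e-03 = 0.6438.
After j more steps, ‖e_{2+j}‖ ≈ 9.400e-04·ρ^j; need ρ^j ≤ 1e-10/9.400e-04 = 1.06383e-07.
j ≥ ln(1.06383e-07)/ln(0.6438) = -16.0562/-0.44037 = 36.461.
So 37 more iterations are needed.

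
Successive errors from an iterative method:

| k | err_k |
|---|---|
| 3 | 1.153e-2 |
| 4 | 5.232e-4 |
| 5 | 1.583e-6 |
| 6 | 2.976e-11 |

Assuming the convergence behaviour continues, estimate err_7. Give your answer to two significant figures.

4.1e-20

First estimate the order: p ≈ ln(err_6/err_5) / ln(err_5/err_4) = ln(2.976e-11/1.583e-6)/ln(1.583e-6/5.232e-4) = ln(1.87997e-05)/ln(0.00302561) ≈ 1.8759.
Then err_7 ≈ err_6·(err_6/err_5)^p = 2.976e-11·(1.87997e-05)^1.8759 = 2.976e-11·1.36389e-09 ≈ 4.059e-20.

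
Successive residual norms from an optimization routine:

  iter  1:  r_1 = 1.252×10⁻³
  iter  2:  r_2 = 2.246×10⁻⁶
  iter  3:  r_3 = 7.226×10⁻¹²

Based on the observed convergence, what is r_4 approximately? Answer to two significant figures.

First estimate the order: p ≈ ln(r_3/r_2) / ln(r_2/r_1) = ln(7.226×10⁻¹²/2.246×10⁻⁶)/ln(2.246×10⁻⁶/1.252×10⁻³) = ln(3.21728e-06)/ln(0.00179393) ≈ 2.0000.
Then r_4 ≈ r_3·(r_3/r_2)^p = 7.226×10⁻¹²·(3.21728e-06)^2.0000 = 7.226×10⁻¹²·1.03509e-11 ≈ 7.48e-23.

7.5e-23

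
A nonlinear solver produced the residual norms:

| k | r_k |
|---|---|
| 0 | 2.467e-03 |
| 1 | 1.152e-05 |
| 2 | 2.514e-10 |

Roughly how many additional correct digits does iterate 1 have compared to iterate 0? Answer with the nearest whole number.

2

Digits gained ≈ log₁₀(r_0/r_1) = log₁₀(2.467e-03/1.152e-05) = log₁₀(214.149) ≈ 2.331.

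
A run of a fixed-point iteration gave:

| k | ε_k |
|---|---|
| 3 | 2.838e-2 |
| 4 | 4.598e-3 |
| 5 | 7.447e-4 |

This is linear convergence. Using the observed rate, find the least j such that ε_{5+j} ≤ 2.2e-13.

13

Rate ρ ≈ ε_5/ε_4 = 7.447e-4/4.598e-3 = 0.1620.
After j more steps, ε_{5+j} ≈ 7.447e-4·ρ^j; need ρ^j ≤ 2.2e-13/7.447e-4 = 2.95421e-10.
j ≥ ln(2.95421e-10)/ln(0.1620) = -21.9426/-1.82016 = 12.055.
So 13 more iterations are needed.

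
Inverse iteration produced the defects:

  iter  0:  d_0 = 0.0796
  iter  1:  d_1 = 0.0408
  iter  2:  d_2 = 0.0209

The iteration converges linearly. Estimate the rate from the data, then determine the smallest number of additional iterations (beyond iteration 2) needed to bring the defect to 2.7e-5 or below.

Rate ρ ≈ d_2/d_1 = 0.0209/0.0408 = 0.5123.
After j more steps, d_{2+j} ≈ 0.0209·ρ^j; need ρ^j ≤ 2.7e-5/0.0209 = 0.00129187.
j ≥ ln(0.00129187)/ln(0.5123) = -6.6517/-0.66884 = 9.945.
So 10 more iterations are needed.

10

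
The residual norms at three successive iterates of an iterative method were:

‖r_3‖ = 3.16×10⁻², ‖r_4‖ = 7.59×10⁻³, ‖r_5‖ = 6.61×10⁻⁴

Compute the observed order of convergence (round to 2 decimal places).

1.71

p ≈ ln(‖r_5‖/‖r_4‖) / ln(‖r_4‖/‖r_3‖)
  = ln(6.61×10⁻⁴/7.59×10⁻³) / ln(7.59×10⁻³/3.16×10⁻²)
  = ln(0.0870883) / ln(0.24019)
  = -2.44083 / -1.42633 ≈ 1.71127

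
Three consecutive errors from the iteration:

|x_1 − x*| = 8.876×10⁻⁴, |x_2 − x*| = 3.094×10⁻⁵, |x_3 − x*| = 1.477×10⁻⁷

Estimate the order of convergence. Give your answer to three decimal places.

1.592

p ≈ ln(|x_3 − x*|/|x_2 − x*|) / ln(|x_2 − x*|/|x_1 − x*|)
  = ln(1.477×10⁻⁷/3.094×10⁻⁵) / ln(3.094×10⁻⁵/8.876×10⁻⁴)
  = ln(0.00477376) / ln(0.034858)
  = -5.344621 / -3.356473 ≈ 1.592332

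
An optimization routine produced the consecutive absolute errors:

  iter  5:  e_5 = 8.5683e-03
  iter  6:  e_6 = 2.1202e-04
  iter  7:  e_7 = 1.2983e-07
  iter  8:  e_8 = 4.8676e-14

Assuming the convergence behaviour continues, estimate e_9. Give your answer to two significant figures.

First estimate the order: p ≈ ln(e_8/e_7) / ln(e_7/e_6) = ln(4.8676e-14/1.2983e-07)/ln(1.2983e-07/2.1202e-04) = ln(3.74921e-07)/ln(0.000612348) ≈ 2.0000.
Then e_9 ≈ e_8·(e_8/e_7)^p = 4.8676e-14·(3.74921e-07)^2.0000 = 4.8676e-14·1.40566e-13 ≈ 6.842e-27.

6.8e-27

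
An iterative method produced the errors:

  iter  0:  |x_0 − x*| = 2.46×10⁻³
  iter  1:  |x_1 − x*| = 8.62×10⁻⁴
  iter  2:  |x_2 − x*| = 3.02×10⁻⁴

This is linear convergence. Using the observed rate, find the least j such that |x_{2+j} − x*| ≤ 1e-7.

Rate ρ ≈ |x_2 − x*|/|x_1 − x*| = 3.02×10⁻⁴/8.62×10⁻⁴ = 0.3503.
After j more steps, |x_{2+j} − x*| ≈ 3.02×10⁻⁴·ρ^j; need ρ^j ≤ 1e-7/3.02×10⁻⁴ = 0.000331126.
j ≥ ln(0.000331126)/ln(0.3503) = -8.0130/-1.04897 = 7.639.
So 8 more iterations are needed.

8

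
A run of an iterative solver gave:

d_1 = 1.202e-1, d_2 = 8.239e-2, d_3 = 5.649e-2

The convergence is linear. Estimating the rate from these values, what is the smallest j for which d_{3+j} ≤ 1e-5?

Rate ρ ≈ d_3/d_2 = 5.649e-2/8.239e-2 = 0.6856.
After j more steps, d_{3+j} ≈ 5.649e-2·ρ^j; need ρ^j ≤ 1e-5/5.649e-2 = 0.000177022.
j ≥ ln(0.000177022)/ln(0.6856) = -8.6392/-0.37746 = 22.888.
So 23 more iterations are needed.

23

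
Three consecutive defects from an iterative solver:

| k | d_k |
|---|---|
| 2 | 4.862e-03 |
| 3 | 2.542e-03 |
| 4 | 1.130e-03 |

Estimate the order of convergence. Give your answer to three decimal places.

1.250

p ≈ ln(d_4/d_3) / ln(d_3/d_2)
  = ln(1.130e-03/2.542e-03) / ln(2.542e-03/4.862e-03)
  = ln(0.444532) / ln(0.52283)
  = -0.810733 / -0.648499 ≈ 1.250168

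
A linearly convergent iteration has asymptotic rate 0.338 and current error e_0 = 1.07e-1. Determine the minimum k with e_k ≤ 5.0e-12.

After k steps, e_k ≈ 1.07e-1·0.338^k.
Need 0.338^k ≤ 5.0e-12/1.07e-1 = 4.6729e-11.
k ≥ ln(4.6729e-11)/ln(0.338) = -23.7867/-1.08471 = 21.929.
Smallest integer k = 22.

22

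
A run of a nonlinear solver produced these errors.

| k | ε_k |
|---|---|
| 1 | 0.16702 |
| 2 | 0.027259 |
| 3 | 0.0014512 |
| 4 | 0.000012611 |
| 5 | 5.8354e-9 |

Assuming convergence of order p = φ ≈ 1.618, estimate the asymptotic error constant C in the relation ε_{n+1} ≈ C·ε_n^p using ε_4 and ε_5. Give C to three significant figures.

C ≈ ε_5 / ε_4^1.618
  = 5.8354e-9 / (0.000012611)^1.618
  = 5.8354e-9 / 1.18308e-08 ≈ 0.49324

0.493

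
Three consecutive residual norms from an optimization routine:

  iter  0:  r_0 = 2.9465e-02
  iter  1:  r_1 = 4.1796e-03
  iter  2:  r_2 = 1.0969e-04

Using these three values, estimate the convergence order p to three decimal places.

p ≈ ln(r_2/r_1) / ln(r_1/r_0)
  = ln(1.0969e-04/4.1796e-03) / ln(4.1796e-03/2.9465e-02)
  = ln(0.0262441) / ln(0.14185)
  = -3.640314 / -1.952985 ≈ 1.863974

1.864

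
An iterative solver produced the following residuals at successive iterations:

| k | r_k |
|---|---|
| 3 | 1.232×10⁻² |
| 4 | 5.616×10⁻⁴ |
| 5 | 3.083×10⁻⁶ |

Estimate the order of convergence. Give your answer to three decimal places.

1.685

p ≈ ln(r_5/r_4) / ln(r_4/r_3)
  = ln(3.083×10⁻⁶/5.616×10⁻⁴) / ln(5.616×10⁻⁴/1.232×10⁻²)
  = ln(0.00548967) / ln(0.0455844)
  = -5.204887 / -3.088190 ≈ 1.685417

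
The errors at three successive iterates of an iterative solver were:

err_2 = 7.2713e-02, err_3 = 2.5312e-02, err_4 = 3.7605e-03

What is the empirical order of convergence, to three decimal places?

1.807

p ≈ ln(err_4/err_3) / ln(err_3/err_2)
  = ln(3.7605e-03/2.5312e-02) / ln(2.5312e-02/7.2713e-02)
  = ln(0.148566) / ln(0.348108)
  = -1.906726 / -1.055243 ≈ 1.806907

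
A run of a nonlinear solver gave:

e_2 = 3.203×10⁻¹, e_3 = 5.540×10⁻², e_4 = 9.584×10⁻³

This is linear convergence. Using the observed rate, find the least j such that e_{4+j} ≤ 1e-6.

Rate ρ ≈ e_4/e_3 = 9.584×10⁻³/5.540×10⁻² = 0.1730.
After j more steps, e_{4+j} ≈ 9.584×10⁻³·ρ^j; need ρ^j ≤ 1e-6/9.584×10⁻³ = 0.000104341.
j ≥ ln(0.000104341)/ln(0.1730) = -9.1678/-1.75446 = 5.225.
So 6 more iterations are needed.

6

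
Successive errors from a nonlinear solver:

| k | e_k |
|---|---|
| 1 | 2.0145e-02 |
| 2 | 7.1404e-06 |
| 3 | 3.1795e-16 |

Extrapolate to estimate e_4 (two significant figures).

2.8e-47

First estimate the order: p ≈ ln(e_3/e_2) / ln(e_2/e_1) = ln(3.1795e-16/7.1404e-06)/ln(7.1404e-06/2.0145e-02) = ln(4.45283e-11)/ln(0.00035445) ≈ 3.0000.
Then e_4 ≈ e_3·(e_3/e_2)^p = 3.1795e-16·(4.45283e-11)^3.0000 = 3.1795e-16·8.82894e-32 ≈ 2.807e-47.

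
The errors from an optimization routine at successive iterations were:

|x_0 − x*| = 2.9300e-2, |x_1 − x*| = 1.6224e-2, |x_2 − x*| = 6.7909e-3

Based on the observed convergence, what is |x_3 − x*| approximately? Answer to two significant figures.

1.9e-3

First estimate the order: p ≈ ln(|x_2 − x*|/|x_1 − x*|) / ln(|x_1 − x*|/|x_0 − x*|) = ln(6.7909e-3/1.6224e-2)/ln(1.6224e-2/2.9300e-2) = ln(0.418571)/ln(0.55372) ≈ 1.4734.
Then |x_3 − x*| ≈ |x_2 − x*|·(|x_2 − x*|/|x_1 − x*|)^p = 6.7909e-3·(0.418571)^1.4734 = 6.7909e-3·0.27715 ≈ 0.001882.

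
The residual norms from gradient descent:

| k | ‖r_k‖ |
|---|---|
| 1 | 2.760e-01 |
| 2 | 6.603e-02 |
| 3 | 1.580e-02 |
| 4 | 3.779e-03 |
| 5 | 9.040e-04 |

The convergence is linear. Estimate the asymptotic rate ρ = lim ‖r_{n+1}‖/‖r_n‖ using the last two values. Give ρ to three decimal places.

ρ ≈ ‖r_5‖/‖r_4‖ = 9.040e-04/3.779e-03 = 0.23922

0.239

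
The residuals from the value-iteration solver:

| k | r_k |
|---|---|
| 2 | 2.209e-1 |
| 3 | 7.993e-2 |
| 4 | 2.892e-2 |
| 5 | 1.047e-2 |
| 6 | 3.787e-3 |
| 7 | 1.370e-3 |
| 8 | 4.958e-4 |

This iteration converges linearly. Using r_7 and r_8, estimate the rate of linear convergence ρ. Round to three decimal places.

0.362

ρ ≈ r_8/r_7 = 4.958e-4/1.370e-3 = 0.36190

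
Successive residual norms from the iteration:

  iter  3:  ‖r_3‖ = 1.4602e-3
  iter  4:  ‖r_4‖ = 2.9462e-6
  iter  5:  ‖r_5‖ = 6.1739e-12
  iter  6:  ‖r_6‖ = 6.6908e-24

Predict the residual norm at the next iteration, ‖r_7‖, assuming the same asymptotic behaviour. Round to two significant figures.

First estimate the order: p ≈ ln(‖r_6‖/‖r_5‖) / ln(‖r_5‖/‖r_4‖) = ln(6.6908e-24/6.1739e-12)/ln(6.1739e-12/2.9462e-6) = ln(1.08372e-12)/ln(2.09555e-06) ≈ 2.1070.
Then ‖r_7‖ ≈ ‖r_6‖·(‖r_6‖/‖r_5‖)^p = 6.6908e-24·(1.08372e-12)^2.1070 = 6.6908e-24·6.15985e-26 ≈ 4.121e-49.

4.1e-49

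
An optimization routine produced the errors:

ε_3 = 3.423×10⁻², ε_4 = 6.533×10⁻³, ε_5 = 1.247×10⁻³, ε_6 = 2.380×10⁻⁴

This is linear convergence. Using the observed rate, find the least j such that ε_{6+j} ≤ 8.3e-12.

Rate ρ ≈ ε_6/ε_5 = 2.380×10⁻⁴/1.247×10⁻³ = 0.1909.
After j more steps, ε_{6+j} ≈ 2.380×10⁻⁴·ρ^j; need ρ^j ≤ 8.3e-12/2.380×10⁻⁴ = 3.48739e-08.
j ≥ ln(3.48739e-08)/ln(0.1909) = -17.1715/-1.65601 = 10.369.
So 11 more iterations are needed.

11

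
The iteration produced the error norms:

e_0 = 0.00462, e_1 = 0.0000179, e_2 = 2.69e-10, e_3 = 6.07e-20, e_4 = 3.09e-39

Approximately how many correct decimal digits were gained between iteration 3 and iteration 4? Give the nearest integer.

19

Digits gained ≈ log₁₀(e_3/e_4) = log₁₀(6.07e-20/3.09e-39) = log₁₀(1.9644e+19) ≈ 19.293.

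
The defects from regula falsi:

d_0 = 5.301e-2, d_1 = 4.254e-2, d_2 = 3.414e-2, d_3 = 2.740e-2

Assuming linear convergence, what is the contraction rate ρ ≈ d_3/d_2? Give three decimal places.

0.803

ρ ≈ d_3/d_2 = 2.740e-2/3.414e-2 = 0.80258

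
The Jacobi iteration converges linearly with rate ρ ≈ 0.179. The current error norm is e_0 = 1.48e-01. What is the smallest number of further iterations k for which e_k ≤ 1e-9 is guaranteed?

After k steps, e_k ≈ 1.48e-01·0.179^k.
Need 0.179^k ≤ 1e-9/1.48e-01 = 6.75676e-09.
k ≥ ln(6.75676e-09)/ln(0.179) = -18.8127/-1.72037 = 10.935.
Smallest integer k = 11.

11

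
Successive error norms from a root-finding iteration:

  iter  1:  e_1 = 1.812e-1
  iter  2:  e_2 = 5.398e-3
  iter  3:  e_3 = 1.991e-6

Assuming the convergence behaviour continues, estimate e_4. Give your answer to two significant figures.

First estimate the order: p ≈ ln(e_3/e_2) / ln(e_2/e_1) = ln(1.991e-6/5.398e-3)/ln(5.398e-3/1.812e-1) = ln(0.00036884)/ln(0.0297903) ≈ 2.2499.
Then e_4 ≈ e_3·(e_3/e_2)^p = 1.991e-6·(0.00036884)^2.2499 = 1.991e-6·1.88681e-08 ≈ 3.757e-14.

3.8e-14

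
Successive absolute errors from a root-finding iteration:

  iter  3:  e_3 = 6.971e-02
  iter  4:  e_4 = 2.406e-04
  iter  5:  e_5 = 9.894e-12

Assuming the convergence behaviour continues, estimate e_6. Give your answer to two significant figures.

6.9e-34

First estimate the order: p ≈ ln(e_5/e_4) / ln(e_4/e_3) = ln(9.894e-12/2.406e-04)/ln(2.406e-04/6.971e-02) = ln(4.11222e-08)/ln(0.00345144) ≈ 3.0000.
Then e_6 ≈ e_5·(e_5/e_4)^p = 9.894e-12·(4.11222e-08)^3.0000 = 9.894e-12·6.95391e-23 ≈ 6.88e-34.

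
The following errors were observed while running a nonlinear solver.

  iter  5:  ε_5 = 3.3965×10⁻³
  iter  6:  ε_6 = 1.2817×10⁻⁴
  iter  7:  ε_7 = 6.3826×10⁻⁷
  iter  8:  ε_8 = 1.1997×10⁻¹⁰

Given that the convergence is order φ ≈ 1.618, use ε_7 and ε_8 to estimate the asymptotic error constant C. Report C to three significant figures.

1.27

C ≈ ε_8 / ε_7^1.618
  = 1.1997×10⁻¹⁰ / (6.3826×10⁻⁷)^1.618
  = 1.1997×10⁻¹⁰ / 9.47297e-11 ≈ 1.2664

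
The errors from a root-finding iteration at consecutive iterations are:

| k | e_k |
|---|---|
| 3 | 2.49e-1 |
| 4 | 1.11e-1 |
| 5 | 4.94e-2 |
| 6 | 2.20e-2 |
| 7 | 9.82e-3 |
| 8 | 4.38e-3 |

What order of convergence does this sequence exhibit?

Consecutive ratios: e_8/e_7 = 4.38e-3/9.82e-3 = 0.446029, e_7/e_6 = 9.82e-3/2.20e-2 = 0.446364.
p ≈ ln(0.446029)/ln(0.446364) = -0.8074/-0.8066 ≈ 1.00.
So the convergence is linear (order 1).

1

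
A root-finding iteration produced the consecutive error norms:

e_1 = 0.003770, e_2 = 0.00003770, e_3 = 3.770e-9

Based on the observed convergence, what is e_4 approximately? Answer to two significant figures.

First estimate the order: p ≈ ln(e_3/e_2) / ln(e_2/e_1) = ln(3.770e-9/0.00003770)/ln(0.00003770/0.003770) = ln(0.0001)/ln(0.01) ≈ 2.0000.
Then e_4 ≈ e_3·(e_3/e_2)^p = 3.770e-9·(0.0001)^2.0000 = 3.770e-9·1e-08 ≈ 3.77e-17.

3.8e-17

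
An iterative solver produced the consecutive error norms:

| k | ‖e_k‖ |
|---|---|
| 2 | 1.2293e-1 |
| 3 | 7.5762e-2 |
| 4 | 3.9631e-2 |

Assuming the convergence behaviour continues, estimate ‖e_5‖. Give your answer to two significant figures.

First estimate the order: p ≈ ln(‖e_4‖/‖e_3‖) / ln(‖e_3‖/‖e_2‖) = ln(3.9631e-2/7.5762e-2)/ln(7.5762e-2/1.2293e-1) = ln(0.523099)/ln(0.616302) ≈ 1.3388.
Then ‖e_5‖ ≈ ‖e_4‖·(‖e_4‖/‖e_3‖)^p = 3.9631e-2·(0.523099)^1.3388 = 3.9631e-2·0.419991 ≈ 0.01664.

1.7e-2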